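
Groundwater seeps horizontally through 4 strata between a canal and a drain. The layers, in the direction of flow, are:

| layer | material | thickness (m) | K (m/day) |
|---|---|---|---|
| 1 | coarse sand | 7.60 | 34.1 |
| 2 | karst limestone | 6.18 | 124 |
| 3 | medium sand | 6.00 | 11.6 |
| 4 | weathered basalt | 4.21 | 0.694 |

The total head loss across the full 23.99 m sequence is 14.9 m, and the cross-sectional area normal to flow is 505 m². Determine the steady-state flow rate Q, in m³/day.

Flow is perpendicular to layering, so the layers act in series and the equivalent K is the thickness-weighted harmonic mean.
Total thickness L = 7.60 + 6.18 + 6.00 + 4.21 = 23.99 m.
Σ(b_i/K_i) = 7.60/34.1 + 6.18/124 + 6.00/11.6 + 4.21/0.694 = 6.856 d.
K_eq = L / Σ(b_i/K_i) = 23.99 / 6.856 = 3.499 m/day.
Q = K_eq · A · (Δh/L) = 3.499 × 505 × (14.9/23.99) = 1097 m³/day.

1100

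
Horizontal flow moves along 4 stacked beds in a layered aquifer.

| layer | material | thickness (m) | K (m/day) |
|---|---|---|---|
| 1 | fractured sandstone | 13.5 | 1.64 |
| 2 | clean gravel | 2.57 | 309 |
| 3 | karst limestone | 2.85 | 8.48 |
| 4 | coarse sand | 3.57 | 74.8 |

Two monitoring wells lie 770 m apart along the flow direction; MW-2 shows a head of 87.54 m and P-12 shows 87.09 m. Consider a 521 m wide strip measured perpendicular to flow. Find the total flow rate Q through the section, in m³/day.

337

Flow is parallel to layering, so each bed carries its own Darcy discharge and the transmissivities add.
Σ(K_i·b_i) = 1.64×13.5 + 309×2.57 + 8.48×2.85 + 74.8×3.57 = 1107 m²/day.
Hydraulic gradient i = (87.54 − 87.09) / 770 = 0.45 / 770 = 0.0005844.
Q = Σ(K_i·b_i) · W · i = 1107 × 521 × 0.0005844 = 337.2 m³/day.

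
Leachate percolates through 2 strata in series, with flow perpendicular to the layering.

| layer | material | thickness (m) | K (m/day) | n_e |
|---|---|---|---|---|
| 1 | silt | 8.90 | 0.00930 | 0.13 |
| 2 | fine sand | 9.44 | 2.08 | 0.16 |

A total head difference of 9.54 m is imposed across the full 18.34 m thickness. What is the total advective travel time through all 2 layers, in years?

0.736

With flow normal to the layers, continuity requires the same specific discharge q through every layer.
Σ(b_i/K_i) = 8.90/0.00930 + 9.44/2.08 = 961.5 d.
q = Δh / Σ(b_i/K_i) = 9.54 / 961.5 = 0.009922 m/day.
In each layer the seepage velocity is v_i = q/n_i, so the layer transit time is t_i = b_i·n_i / q:
  layer 1 (silt): t_1 = 8.90 × 0.13 / 0.009922 = 116.6 d
  layer 2 (fine sand): t_2 = 9.44 × 0.16 / 0.009922 = 152.2 d
Total t = Σ t_i = 268.8 days = 0.7361 years.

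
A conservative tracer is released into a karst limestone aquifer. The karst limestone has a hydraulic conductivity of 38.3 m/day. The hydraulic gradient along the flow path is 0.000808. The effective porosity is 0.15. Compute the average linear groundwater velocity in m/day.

0.206

Hydraulic gradient i = 0.000808.
Darcy flux q = K · i = 38.30 × 0.0008080 = 0.03095 m/day.
Seepage velocity v = q / n_e = 0.03095 / 0.15 = 0.2063 m/day.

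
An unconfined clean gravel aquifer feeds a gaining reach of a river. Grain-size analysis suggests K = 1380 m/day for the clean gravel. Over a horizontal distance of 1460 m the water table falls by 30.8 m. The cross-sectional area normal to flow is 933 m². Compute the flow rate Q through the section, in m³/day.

Hydraulic gradient i = Δh / L = 30.8 / 1460 = 0.02110.
Darcy's law: Q = K · A · i = 1380 × 933.0 × 0.02110 = 27162 m³/day.

27200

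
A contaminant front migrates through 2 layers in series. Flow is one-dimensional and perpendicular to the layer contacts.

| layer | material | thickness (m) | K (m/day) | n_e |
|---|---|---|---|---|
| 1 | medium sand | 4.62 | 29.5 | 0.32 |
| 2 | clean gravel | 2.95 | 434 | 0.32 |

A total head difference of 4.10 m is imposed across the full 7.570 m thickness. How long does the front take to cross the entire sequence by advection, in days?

With flow normal to the layers, continuity requires the same specific discharge q through every layer.
Σ(b_i/K_i) = 4.62/29.5 + 2.95/434 = 0.1634 d.
q = Δh / Σ(b_i/K_i) = 4.10 / 0.1634 = 25.09 m/day.
In each layer the seepage velocity is v_i = q/n_i, so the layer transit time is t_i = b_i·n_i / q:
  layer 1 (medium sand): t_1 = 4.62 × 0.32 / 25.09 = 0.05892 d
  layer 2 (clean gravel): t_2 = 2.95 × 0.32 / 25.09 = 0.03762 d
Total t = Σ t_i = 0.09655 days.

0.0965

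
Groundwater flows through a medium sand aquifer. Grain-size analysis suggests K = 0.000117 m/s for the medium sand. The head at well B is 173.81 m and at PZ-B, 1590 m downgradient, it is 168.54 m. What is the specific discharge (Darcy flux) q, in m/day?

Convert K: 0.000117 m/s × 86400 = 10.11 m/day.
Hydraulic gradient i = (173.81 − 168.54) / 1590 = 5.27 / 1590 = 0.003314.
Specific discharge q = K · i = 10.11 × 0.003314 = 0.03351 m/day.

0.0335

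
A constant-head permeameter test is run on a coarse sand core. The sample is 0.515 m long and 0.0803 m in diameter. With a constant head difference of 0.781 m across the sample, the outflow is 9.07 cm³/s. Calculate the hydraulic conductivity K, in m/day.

Cross-sectional area A = π·(d/2)² = π × (0.0803/2)² = 0.005064 m².
Convert discharge: 9.07 cm³/s = 9.070e-06 m³/s.
Darcy's law rearranged: K = Q·L / (A·Δh) = 9.070e-06 × 0.515 / (0.005064 × 0.781) = 0.001181 m/s = 102.0 m/day.

102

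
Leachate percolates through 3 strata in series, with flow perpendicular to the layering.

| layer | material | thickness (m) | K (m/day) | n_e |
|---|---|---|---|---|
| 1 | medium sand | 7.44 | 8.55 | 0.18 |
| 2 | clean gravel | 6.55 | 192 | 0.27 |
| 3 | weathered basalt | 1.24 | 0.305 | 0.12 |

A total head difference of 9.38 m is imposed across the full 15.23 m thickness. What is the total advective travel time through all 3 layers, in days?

With flow normal to the layers, continuity requires the same specific discharge q through every layer.
Σ(b_i/K_i) = 7.44/8.55 + 6.55/192 + 1.24/0.305 = 4.970 d.
q = Δh / Σ(b_i/K_i) = 9.38 / 4.970 = 1.887 m/day.
In each layer the seepage velocity is v_i = q/n_i, so the layer transit time is t_i = b_i·n_i / q:
  layer 1 (medium sand): t_1 = 7.44 × 0.18 / 1.887 = 0.7096 d
  layer 2 (clean gravel): t_2 = 6.55 × 0.27 / 1.887 = 0.9370 d
  layer 3 (weathered basalt): t_3 = 1.24 × 0.12 / 1.887 = 0.07884 d
Total t = Σ t_i = 1.725 days.

1.73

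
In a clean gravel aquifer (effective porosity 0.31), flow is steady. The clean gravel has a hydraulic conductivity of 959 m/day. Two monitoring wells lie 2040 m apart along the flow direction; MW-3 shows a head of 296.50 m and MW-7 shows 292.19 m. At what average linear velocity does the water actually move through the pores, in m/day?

6.54

Hydraulic gradient i = (296.50 − 292.19) / 2040 = 4.31 / 2040 = 0.002113.
Darcy flux q = K · i = 959.0 × 0.002113 = 2.026 m/day.
Seepage velocity v = q / n_e = 2.026 / 0.31 = 6.536 m/day.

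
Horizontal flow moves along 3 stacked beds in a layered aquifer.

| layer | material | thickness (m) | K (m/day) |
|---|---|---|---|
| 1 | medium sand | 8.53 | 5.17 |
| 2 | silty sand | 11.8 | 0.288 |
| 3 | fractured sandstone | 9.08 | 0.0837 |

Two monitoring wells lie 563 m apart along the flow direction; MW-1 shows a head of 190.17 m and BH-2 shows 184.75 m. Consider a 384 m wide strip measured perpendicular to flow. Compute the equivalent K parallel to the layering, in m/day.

1.64

Flow is parallel to layering, so each bed carries its own Darcy discharge and the transmissivities add.
Σ(K_i·b_i) = 5.17×8.53 + 0.288×11.8 + 0.0837×9.08 = 48.26 m²/day.
Total thickness b = 29.41 m, so K_eq = Σ(K_i·b_i)/b = 1.641 m/day.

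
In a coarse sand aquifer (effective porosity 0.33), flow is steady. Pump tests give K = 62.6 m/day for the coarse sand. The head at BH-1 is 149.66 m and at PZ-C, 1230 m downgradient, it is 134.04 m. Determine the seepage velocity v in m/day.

2.41

Hydraulic gradient i = (149.66 − 134.04) / 1230 = 15.62 / 1230 = 0.01270.
Darcy flux q = K · i = 62.60 × 0.01270 = 0.7950 m/day.
Seepage velocity v = q / n_e = 0.7950 / 0.33 = 2.409 m/day.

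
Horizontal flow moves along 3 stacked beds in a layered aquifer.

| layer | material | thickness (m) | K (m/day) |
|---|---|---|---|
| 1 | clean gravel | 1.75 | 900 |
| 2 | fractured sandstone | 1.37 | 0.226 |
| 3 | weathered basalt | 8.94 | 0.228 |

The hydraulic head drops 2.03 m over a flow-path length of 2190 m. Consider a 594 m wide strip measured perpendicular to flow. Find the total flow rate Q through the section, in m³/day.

868

Flow is parallel to layering, so each bed carries its own Darcy discharge and the transmissivities add.
Σ(K_i·b_i) = 900×1.75 + 0.226×1.37 + 0.228×8.94 = 1577 m²/day.
Hydraulic gradient i = Δh / L = 2.03 / 2190 = 0.0009269.
Q = Σ(K_i·b_i) · W · i = 1577 × 594 × 0.0009269 = 868.5 m³/day.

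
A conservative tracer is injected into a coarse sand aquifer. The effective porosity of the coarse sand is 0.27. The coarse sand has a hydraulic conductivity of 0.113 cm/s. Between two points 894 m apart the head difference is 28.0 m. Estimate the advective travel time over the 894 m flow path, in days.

Convert K: 0.113 cm/s × 864 = 97.63 m/day.
Hydraulic gradient i = Δh / L = 28.0 / 894 = 0.03132.
Darcy flux q = K · i = 97.63 × 0.03132 = 3.058 m/day.
Seepage velocity v = q / n_e = 3.058 / 0.27 = 11.33 m/day.
Travel time t = L / v = 894 / 11.33 = 78.94 days.

78.9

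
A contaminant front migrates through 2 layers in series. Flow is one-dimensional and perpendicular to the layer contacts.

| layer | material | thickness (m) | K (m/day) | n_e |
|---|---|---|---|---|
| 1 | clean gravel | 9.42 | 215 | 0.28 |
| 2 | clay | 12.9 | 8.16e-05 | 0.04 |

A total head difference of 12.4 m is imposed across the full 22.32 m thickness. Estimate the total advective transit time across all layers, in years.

With flow normal to the layers, continuity requires the same specific discharge q through every layer.
Σ(b_i/K_i) = 9.42/215 + 12.9/8.16e-05 = 1.581e+05 d.
q = Δh / Σ(b_i/K_i) = 12.4 / 1.581e+05 = 7.844e-05 m/day.
In each layer the seepage velocity is v_i = q/n_i, so the layer transit time is t_i = b_i·n_i / q:
  layer 1 (clean gravel): t_1 = 9.42 × 0.28 / 7.844e-05 = 33627 d
  layer 2 (clay): t_2 = 12.9 × 0.04 / 7.844e-05 = 6579 d
Total t = Σ t_i = 40205 days = 110.1 years.

110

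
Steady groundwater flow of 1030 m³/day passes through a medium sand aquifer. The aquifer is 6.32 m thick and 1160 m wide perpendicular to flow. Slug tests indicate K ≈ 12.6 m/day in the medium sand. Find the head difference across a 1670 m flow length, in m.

Cross-sectional area A = 1160 × 6.32 = 7331 m².
From Q = K·A·i, i = Q / (K·A) = 1030 / (12.60 × 7331) = 0.01115.
Head loss Δh = i · L = 0.01115 × 1670 = 18.62 m.

18.6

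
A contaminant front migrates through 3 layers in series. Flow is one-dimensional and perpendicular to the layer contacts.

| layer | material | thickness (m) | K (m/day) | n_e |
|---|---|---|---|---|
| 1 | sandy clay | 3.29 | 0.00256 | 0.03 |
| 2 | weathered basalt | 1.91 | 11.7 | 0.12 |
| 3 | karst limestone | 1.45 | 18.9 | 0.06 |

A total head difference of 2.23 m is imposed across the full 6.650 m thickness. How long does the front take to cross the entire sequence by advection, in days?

With flow normal to the layers, continuity requires the same specific discharge q through every layer.
Σ(b_i/K_i) = 3.29/0.00256 + 1.91/11.7 + 1.45/18.9 = 1285 d.
q = Δh / Σ(b_i/K_i) = 2.23 / 1285 = 0.001735 m/day.
In each layer the seepage velocity is v_i = q/n_i, so the layer transit time is t_i = b_i·n_i / q:
  layer 1 (sandy clay): t_1 = 3.29 × 0.03 / 0.001735 = 56.89 d
  layer 2 (weathered basalt): t_2 = 1.91 × 0.12 / 0.001735 = 132.1 d
  layer 3 (karst limestone): t_3 = 1.45 × 0.06 / 0.001735 = 50.15 d
Total t = Σ t_i = 239.2 days.

239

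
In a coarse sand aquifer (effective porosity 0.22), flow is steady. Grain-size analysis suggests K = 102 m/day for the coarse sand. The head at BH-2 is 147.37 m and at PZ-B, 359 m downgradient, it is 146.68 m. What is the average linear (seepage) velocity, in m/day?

Hydraulic gradient i = (147.37 − 146.68) / 359 = 0.69 / 359 = 0.001922.
Darcy flux q = K · i = 102.0 × 0.001922 = 0.1960 m/day.
Seepage velocity v = q / n_e = 0.1960 / 0.22 = 0.8911 m/day.

0.891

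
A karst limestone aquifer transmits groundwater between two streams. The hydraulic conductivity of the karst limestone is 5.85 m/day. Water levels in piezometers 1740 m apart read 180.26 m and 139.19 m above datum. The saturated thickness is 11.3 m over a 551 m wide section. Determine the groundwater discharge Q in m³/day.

Cross-sectional area A = 551 × 11.3 = 6226 m².
Hydraulic gradient i = (180.26 − 139.19) / 1740 = 41.07 / 1740 = 0.02360.
Darcy's law: Q = K · A · i = 5.850 × 6226 × 0.02360 = 859.7 m³/day.

860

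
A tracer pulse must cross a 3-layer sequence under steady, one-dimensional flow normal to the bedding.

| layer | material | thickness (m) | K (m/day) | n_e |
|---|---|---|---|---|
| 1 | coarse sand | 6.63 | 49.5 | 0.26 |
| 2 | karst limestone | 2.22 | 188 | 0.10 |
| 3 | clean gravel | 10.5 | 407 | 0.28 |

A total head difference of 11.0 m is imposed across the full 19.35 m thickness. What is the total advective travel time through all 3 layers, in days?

0.0762

With flow normal to the layers, continuity requires the same specific discharge q through every layer.
Σ(b_i/K_i) = 6.63/49.5 + 2.22/188 + 10.5/407 = 0.1715 d.
q = Δh / Σ(b_i/K_i) = 11.0 / 0.1715 = 64.12 m/day.
In each layer the seepage velocity is v_i = q/n_i, so the layer transit time is t_i = b_i·n_i / q:
  layer 1 (coarse sand): t_1 = 6.63 × 0.26 / 64.12 = 0.02688 d
  layer 2 (karst limestone): t_2 = 2.22 × 0.10 / 64.12 = 0.003462 d
  layer 3 (clean gravel): t_3 = 10.5 × 0.28 / 64.12 = 0.04585 d
Total t = Σ t_i = 0.07619 days.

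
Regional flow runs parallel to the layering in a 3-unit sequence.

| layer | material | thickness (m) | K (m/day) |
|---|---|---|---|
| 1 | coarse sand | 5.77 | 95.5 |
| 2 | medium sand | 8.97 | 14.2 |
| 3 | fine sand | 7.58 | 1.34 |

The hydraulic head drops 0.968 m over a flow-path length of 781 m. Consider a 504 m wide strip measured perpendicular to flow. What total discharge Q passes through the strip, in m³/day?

Flow is parallel to layering, so each bed carries its own Darcy discharge and the transmissivities add.
Σ(K_i·b_i) = 95.5×5.77 + 14.2×8.97 + 1.34×7.58 = 688.6 m²/day.
Hydraulic gradient i = Δh / L = 0.968 / 781 = 0.001239.
Q = Σ(K_i·b_i) · W · i = 688.6 × 504 × 0.001239 = 430.1 m³/day.

430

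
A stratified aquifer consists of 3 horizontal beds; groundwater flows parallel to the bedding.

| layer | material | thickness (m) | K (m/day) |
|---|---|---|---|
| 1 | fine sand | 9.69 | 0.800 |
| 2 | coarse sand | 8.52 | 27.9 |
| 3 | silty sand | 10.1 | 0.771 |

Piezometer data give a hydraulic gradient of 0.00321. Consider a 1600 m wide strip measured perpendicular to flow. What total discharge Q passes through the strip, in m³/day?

1300

Flow is parallel to layering, so each bed carries its own Darcy discharge and the transmissivities add.
Σ(K_i·b_i) = 0.800×9.69 + 27.9×8.52 + 0.771×10.1 = 253.2 m²/day.
Hydraulic gradient i = 0.00321.
Q = Σ(K_i·b_i) · W · i = 253.2 × 1600 × 0.003210 = 1301 m³/day.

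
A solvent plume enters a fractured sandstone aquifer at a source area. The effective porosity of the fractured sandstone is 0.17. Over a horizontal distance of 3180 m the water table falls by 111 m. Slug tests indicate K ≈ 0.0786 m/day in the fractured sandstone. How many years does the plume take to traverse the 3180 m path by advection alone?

539

Hydraulic gradient i = Δh / L = 111 / 3180 = 0.03491.
Darcy flux q = K · i = 0.07860 × 0.03491 = 0.002744 m/day.
Seepage velocity v = q / n_e = 0.002744 / 0.17 = 0.01614 m/day.
Travel time t = L / v = 3180 / 0.01614 = 1.970e+05 days = 539.5 years.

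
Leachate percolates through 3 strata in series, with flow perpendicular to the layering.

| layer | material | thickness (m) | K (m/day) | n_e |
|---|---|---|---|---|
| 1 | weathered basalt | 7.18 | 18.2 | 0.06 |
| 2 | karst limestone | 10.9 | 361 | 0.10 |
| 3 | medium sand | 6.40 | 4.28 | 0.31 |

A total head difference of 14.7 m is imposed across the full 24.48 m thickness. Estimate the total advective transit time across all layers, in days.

With flow normal to the layers, continuity requires the same specific discharge q through every layer.
Σ(b_i/K_i) = 7.18/18.2 + 10.9/361 + 6.40/4.28 = 1.920 d.
q = Δh / Σ(b_i/K_i) = 14.7 / 1.920 = 7.656 m/day.
In each layer the seepage velocity is v_i = q/n_i, so the layer transit time is t_i = b_i·n_i / q:
  layer 1 (weathered basalt): t_1 = 7.18 × 0.06 / 7.656 = 0.05627 d
  layer 2 (karst limestone): t_2 = 10.9 × 0.10 / 7.656 = 0.1424 d
  layer 3 (medium sand): t_3 = 6.40 × 0.31 / 7.656 = 0.2591 d
Total t = Σ t_i = 0.4578 days.

0.458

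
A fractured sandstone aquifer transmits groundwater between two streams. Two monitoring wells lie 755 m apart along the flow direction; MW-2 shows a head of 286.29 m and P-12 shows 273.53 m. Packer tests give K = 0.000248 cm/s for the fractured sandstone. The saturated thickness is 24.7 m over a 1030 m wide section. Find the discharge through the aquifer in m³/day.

92.1

Convert K: 0.000248 cm/s × 864 = 0.2143 m/day.
Cross-sectional area A = 1030 × 24.7 = 25441 m².
Hydraulic gradient i = (286.29 − 273.53) / 755 = 12.76 / 755 = 0.01690.
Darcy's law: Q = K · A · i = 0.2143 × 25441 × 0.01690 = 92.13 m³/day.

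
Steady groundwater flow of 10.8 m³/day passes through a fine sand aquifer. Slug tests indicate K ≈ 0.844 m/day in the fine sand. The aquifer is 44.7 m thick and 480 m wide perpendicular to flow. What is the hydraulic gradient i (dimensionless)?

Cross-sectional area A = 480 × 44.7 = 21456 m².
From Q = K·A·i, i = Q / (K·A) = 10.8 / (0.8440 × 21456) = 0.0005964.

0.000596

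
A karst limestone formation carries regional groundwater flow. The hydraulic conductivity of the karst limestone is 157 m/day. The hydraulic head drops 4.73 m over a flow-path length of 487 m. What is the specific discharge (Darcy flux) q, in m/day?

1.52

Hydraulic gradient i = Δh / L = 4.73 / 487 = 0.009713.
Specific discharge q = K · i = 157.0 × 0.009713 = 1.525 m/day.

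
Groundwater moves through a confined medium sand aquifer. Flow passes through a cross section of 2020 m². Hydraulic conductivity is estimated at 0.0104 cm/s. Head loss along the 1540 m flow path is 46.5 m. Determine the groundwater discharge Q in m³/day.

Convert K: 0.0104 cm/s × 864 = 8.986 m/day.
Hydraulic gradient i = Δh / L = 46.5 / 1540 = 0.03019.
Darcy's law: Q = K · A · i = 8.986 × 2020 × 0.03019 = 548.1 m³/day.

548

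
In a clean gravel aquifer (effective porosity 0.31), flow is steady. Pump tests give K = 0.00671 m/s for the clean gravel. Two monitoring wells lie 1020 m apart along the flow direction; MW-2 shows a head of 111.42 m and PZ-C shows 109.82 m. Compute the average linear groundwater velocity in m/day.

Convert K: 0.00671 m/s × 86400 = 579.7 m/day.
Hydraulic gradient i = (111.42 − 109.82) / 1020 = 1.6 / 1020 = 0.001569.
Darcy flux q = K · i = 579.7 × 0.001569 = 0.9094 m/day.
Seepage velocity v = q / n_e = 0.9094 / 0.31 = 2.934 m/day.

2.93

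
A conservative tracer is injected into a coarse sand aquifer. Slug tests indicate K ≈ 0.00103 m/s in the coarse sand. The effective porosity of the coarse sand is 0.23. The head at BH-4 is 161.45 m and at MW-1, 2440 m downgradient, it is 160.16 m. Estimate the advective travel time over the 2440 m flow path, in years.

Convert K: 0.00103 m/s × 86400 = 88.99 m/day.
Hydraulic gradient i = (161.45 − 160.16) / 2440 = 1.29 / 2440 = 0.0005287.
Darcy flux q = K · i = 88.99 × 0.0005287 = 0.04705 m/day.
Seepage velocity v = q / n_e = 0.04705 / 0.23 = 0.2046 m/day.
Travel time t = L / v = 2440 / 0.2046 = 11928 days = 32.66 years.

32.7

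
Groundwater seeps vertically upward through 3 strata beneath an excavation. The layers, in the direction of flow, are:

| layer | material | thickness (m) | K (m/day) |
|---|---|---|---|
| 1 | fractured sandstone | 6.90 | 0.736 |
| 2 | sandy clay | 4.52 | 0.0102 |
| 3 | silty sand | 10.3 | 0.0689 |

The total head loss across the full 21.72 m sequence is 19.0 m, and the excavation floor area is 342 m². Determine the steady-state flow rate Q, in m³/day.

Flow is perpendicular to layering, so the layers act in series and the equivalent K is the thickness-weighted harmonic mean.
Total thickness L = 6.90 + 4.52 + 10.3 = 21.72 m.
Σ(b_i/K_i) = 6.90/0.736 + 4.52/0.0102 + 10.3/0.0689 = 602.0 d.
K_eq = L / Σ(b_i/K_i) = 21.72 / 602.0 = 0.03608 m/day.
Q = K_eq · A · (Δh/L) = 0.03608 × 342 × (19.0/21.72) = 10.79 m³/day.

10.8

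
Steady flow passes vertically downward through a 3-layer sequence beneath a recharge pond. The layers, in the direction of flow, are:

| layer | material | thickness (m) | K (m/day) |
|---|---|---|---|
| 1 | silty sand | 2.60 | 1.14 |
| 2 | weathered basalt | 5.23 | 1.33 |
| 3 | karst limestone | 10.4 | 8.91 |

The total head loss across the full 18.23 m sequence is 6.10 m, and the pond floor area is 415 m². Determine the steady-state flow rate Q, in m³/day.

343

Flow is perpendicular to layering, so the layers act in series and the equivalent K is the thickness-weighted harmonic mean.
Total thickness L = 2.60 + 5.23 + 10.4 = 18.23 m.
Σ(b_i/K_i) = 2.60/1.14 + 5.23/1.33 + 10.4/8.91 = 7.380 d.
K_eq = L / Σ(b_i/K_i) = 18.23 / 7.380 = 2.470 m/day.
Q = K_eq · A · (Δh/L) = 2.470 × 415 × (6.10/18.23) = 343.0 m³/day.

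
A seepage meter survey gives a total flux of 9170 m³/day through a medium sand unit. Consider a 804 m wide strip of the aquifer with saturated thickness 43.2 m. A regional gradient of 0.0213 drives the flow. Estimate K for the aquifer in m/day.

Cross-sectional area A = 804 × 43.2 = 34733 m².
Hydraulic gradient i = 0.0213.
From Q = K·A·i, K = Q / (A·i) = 9170 / (34733 × 0.02130) = 12.40 m/day.

12.4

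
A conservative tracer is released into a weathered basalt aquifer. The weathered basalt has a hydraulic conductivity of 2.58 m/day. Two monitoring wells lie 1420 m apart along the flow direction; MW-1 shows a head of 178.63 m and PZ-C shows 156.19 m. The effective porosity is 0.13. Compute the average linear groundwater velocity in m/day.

0.314

Hydraulic gradient i = (178.63 − 156.19) / 1420 = 22.44 / 1420 = 0.01580.
Darcy flux q = K · i = 2.580 × 0.01580 = 0.04077 m/day.
Seepage velocity v = q / n_e = 0.04077 / 0.13 = 0.3136 m/day.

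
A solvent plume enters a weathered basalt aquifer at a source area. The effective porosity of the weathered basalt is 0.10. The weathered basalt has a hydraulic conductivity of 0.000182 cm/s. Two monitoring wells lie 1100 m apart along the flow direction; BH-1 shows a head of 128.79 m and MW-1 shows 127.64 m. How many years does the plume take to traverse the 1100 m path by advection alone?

1830

Convert K: 0.000182 cm/s × 864 = 0.1572 m/day.
Hydraulic gradient i = (128.79 − 127.64) / 1100 = 1.15 / 1100 = 0.001045.
Darcy flux q = K · i = 0.1572 × 0.001045 = 0.0001644 m/day.
Seepage velocity v = q / n_e = 0.0001644 / 0.10 = 0.001644 m/day.
Travel time t = L / v = 1100 / 0.001644 = 6.691e+05 days = 1832 years.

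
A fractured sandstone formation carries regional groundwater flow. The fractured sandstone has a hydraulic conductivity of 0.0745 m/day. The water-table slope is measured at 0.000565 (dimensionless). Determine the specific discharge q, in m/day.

Hydraulic gradient i = 0.000565.
Specific discharge q = K · i = 0.07450 × 0.0005650 = 4.209e-05 m/day.

4.21e-05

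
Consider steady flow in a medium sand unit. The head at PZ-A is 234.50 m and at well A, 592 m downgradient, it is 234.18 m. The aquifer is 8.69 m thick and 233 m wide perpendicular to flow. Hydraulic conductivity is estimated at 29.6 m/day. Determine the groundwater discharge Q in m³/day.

Cross-sectional area A = 233 × 8.69 = 2025 m².
Hydraulic gradient i = (234.50 − 234.18) / 592 = 0.32 / 592 = 0.0005405.
Darcy's law: Q = K · A · i = 29.60 × 2025 × 0.0005405 = 32.40 m³/day.

32.4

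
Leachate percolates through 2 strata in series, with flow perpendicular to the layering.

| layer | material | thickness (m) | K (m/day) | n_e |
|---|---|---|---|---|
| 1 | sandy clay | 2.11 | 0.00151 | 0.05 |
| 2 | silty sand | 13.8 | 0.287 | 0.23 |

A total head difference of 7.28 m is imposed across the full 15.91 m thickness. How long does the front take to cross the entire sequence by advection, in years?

1.78

With flow normal to the layers, continuity requires the same specific discharge q through every layer.
Σ(b_i/K_i) = 2.11/0.00151 + 13.8/0.287 = 1445 d.
q = Δh / Σ(b_i/K_i) = 7.28 / 1445 = 0.005037 m/day.
In each layer the seepage velocity is v_i = q/n_i, so the layer transit time is t_i = b_i·n_i / q:
  layer 1 (sandy clay): t_1 = 2.11 × 0.05 / 0.005037 = 20.95 d
  layer 2 (silty sand): t_2 = 13.8 × 0.23 / 0.005037 = 630.2 d
Total t = Σ t_i = 651.1 days = 1.783 years.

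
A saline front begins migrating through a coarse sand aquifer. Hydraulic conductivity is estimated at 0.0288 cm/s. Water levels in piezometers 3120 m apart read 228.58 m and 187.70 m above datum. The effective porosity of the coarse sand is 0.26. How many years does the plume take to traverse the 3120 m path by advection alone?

6.81

Convert K: 0.0288 cm/s × 864 = 24.88 m/day.
Hydraulic gradient i = (228.58 − 187.70) / 3120 = 40.88 / 3120 = 0.01310.
Darcy flux q = K · i = 24.88 × 0.01310 = 0.3260 m/day.
Seepage velocity v = q / n_e = 0.3260 / 0.26 = 1.254 m/day.
Travel time t = L / v = 3120 / 1.254 = 2488 days = 6.812 years.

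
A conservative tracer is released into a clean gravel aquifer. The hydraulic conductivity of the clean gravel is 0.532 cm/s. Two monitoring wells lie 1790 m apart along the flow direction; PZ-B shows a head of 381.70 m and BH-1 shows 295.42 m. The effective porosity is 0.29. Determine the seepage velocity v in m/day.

76.4

Convert K: 0.532 cm/s × 864 = 459.6 m/day.
Hydraulic gradient i = (381.70 − 295.42) / 1790 = 86.28 / 1790 = 0.04820.
Darcy flux q = K · i = 459.6 × 0.04820 = 22.16 m/day.
Seepage velocity v = q / n_e = 22.16 / 0.29 = 76.40 m/day.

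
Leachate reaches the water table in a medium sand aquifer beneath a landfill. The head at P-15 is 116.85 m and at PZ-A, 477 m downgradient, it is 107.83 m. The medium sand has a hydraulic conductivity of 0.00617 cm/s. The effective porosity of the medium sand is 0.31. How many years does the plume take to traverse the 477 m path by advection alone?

Convert K: 0.00617 cm/s × 864 = 5.331 m/day.
Hydraulic gradient i = (116.85 − 107.83) / 477 = 9.02 / 477 = 0.01891.
Darcy flux q = K · i = 5.331 × 0.01891 = 0.1008 m/day.
Seepage velocity v = q / n_e = 0.1008 / 0.31 = 0.3252 m/day.
Travel time t = L / v = 477 / 0.3252 = 1467 days = 4.016 years.

4.02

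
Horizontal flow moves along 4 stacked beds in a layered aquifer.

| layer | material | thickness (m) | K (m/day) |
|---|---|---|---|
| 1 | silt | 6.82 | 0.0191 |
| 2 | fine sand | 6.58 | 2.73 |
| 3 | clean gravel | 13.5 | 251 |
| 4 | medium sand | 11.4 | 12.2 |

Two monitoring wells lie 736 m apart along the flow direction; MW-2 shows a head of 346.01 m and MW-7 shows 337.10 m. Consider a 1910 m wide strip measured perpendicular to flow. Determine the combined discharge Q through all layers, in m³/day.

82000

Flow is parallel to layering, so each bed carries its own Darcy discharge and the transmissivities add.
Σ(K_i·b_i) = 0.0191×6.82 + 2.73×6.58 + 251×13.5 + 12.2×11.4 = 3546 m²/day.
Hydraulic gradient i = (346.01 − 337.10) / 736 = 8.91 / 736 = 0.01211.
Q = Σ(K_i·b_i) · W · i = 3546 × 1910 × 0.01211 = 81985 m³/day.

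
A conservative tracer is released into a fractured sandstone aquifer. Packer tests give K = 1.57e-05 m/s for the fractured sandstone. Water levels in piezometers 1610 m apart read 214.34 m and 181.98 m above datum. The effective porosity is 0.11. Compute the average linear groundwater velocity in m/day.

Convert K: 1.57e-05 m/s × 86400 = 1.356 m/day.
Hydraulic gradient i = (214.34 − 181.98) / 1610 = 32.36 / 1610 = 0.02010.
Darcy flux q = K · i = 1.356 × 0.02010 = 0.02726 m/day.
Seepage velocity v = q / n_e = 0.02726 / 0.11 = 0.2479 m/day.

0.248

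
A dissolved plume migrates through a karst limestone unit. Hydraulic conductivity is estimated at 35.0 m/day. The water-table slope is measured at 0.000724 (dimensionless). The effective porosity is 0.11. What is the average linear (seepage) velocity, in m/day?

0.230

Hydraulic gradient i = 0.000724.
Darcy flux q = K · i = 35.00 × 0.0007240 = 0.02534 m/day.
Seepage velocity v = q / n_e = 0.02534 / 0.11 = 0.2304 m/day.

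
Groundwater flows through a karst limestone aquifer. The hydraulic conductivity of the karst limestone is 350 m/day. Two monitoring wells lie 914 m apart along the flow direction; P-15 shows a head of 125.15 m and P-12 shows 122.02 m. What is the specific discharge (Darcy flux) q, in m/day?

1.20

Hydraulic gradient i = (125.15 − 122.02) / 914 = 3.13 / 914 = 0.003425.
Specific discharge q = K · i = 350.0 × 0.003425 = 1.199 m/day.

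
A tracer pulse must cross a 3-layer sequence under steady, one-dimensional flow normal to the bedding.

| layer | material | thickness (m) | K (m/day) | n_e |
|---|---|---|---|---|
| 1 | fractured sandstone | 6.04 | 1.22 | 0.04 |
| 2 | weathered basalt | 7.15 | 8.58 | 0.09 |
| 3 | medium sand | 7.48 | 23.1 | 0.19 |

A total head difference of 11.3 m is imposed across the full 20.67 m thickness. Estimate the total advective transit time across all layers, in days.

1.25

With flow normal to the layers, continuity requires the same specific discharge q through every layer.
Σ(b_i/K_i) = 6.04/1.22 + 7.15/8.58 + 7.48/23.1 = 6.108 d.
q = Δh / Σ(b_i/K_i) = 11.3 / 6.108 = 1.850 m/day.
In each layer the seepage velocity is v_i = q/n_i, so the layer transit time is t_i = b_i·n_i / q:
  layer 1 (fractured sandstone): t_1 = 6.04 × 0.04 / 1.850 = 0.1306 d
  layer 2 (weathered basalt): t_2 = 7.15 × 0.09 / 1.850 = 0.3478 d
  layer 3 (medium sand): t_3 = 7.48 × 0.19 / 1.850 = 0.7682 d
Total t = Σ t_i = 1.247 days.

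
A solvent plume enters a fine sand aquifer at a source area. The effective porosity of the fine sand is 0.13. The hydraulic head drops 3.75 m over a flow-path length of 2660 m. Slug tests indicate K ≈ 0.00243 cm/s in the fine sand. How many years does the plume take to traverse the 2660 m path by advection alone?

Convert K: 0.00243 cm/s × 864 = 2.100 m/day.
Hydraulic gradient i = Δh / L = 3.75 / 2660 = 0.001410.
Darcy flux q = K · i = 2.100 × 0.001410 = 0.002960 m/day.
Seepage velocity v = q / n_e = 0.002960 / 0.13 = 0.02277 m/day.
Travel time t = L / v = 2660 / 0.02277 = 1.168e+05 days = 319.9 years.

320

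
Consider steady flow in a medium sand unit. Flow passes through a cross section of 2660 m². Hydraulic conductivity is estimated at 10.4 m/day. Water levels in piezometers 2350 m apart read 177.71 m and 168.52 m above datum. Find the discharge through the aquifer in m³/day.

Hydraulic gradient i = (177.71 − 168.52) / 2350 = 9.19 / 2350 = 0.003911.
Darcy's law: Q = K · A · i = 10.40 × 2660 × 0.003911 = 108.2 m³/day.

108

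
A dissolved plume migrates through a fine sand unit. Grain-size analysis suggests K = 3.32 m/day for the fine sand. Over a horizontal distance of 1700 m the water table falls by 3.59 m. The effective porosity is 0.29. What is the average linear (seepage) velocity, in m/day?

0.0242

Hydraulic gradient i = Δh / L = 3.59 / 1700 = 0.002112.
Darcy flux q = K · i = 3.320 × 0.002112 = 0.007011 m/day.
Seepage velocity v = q / n_e = 0.007011 / 0.29 = 0.02418 m/day.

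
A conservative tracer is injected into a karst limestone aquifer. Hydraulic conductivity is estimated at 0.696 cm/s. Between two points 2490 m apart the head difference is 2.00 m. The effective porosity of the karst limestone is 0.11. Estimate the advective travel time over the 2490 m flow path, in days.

Convert K: 0.696 cm/s × 864 = 601.3 m/day.
Hydraulic gradient i = Δh / L = 2.00 / 2490 = 0.0008032.
Darcy flux q = K · i = 601.3 × 0.0008032 = 0.4830 m/day.
Seepage velocity v = q / n_e = 0.4830 / 0.11 = 4.391 m/day.
Travel time t = L / v = 2490 / 4.391 = 567.1 days.

567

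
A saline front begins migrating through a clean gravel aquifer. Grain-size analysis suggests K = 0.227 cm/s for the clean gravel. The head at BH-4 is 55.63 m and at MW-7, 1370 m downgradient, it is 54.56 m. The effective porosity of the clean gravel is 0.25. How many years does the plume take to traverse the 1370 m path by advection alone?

Convert K: 0.227 cm/s × 864 = 196.1 m/day.
Hydraulic gradient i = (55.63 − 54.56) / 1370 = 1.07 / 1370 = 0.0007810.
Darcy flux q = K · i = 196.1 × 0.0007810 = 0.1532 m/day.
Seepage velocity v = q / n_e = 0.1532 / 0.25 = 0.6127 m/day.
Travel time t = L / v = 1370 / 0.6127 = 2236 days = 6.122 years.

6.12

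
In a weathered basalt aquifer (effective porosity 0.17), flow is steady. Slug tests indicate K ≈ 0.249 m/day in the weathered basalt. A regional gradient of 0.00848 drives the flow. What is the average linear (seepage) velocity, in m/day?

0.0124

Hydraulic gradient i = 0.00848.
Darcy flux q = K · i = 0.2490 × 0.008480 = 0.002112 m/day.
Seepage velocity v = q / n_e = 0.002112 / 0.17 = 0.01242 m/day.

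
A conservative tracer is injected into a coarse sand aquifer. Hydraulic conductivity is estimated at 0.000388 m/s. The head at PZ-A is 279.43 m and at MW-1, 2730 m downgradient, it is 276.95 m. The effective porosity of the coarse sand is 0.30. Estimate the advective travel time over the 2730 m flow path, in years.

73.6

Convert K: 0.000388 m/s × 86400 = 33.52 m/day.
Hydraulic gradient i = (279.43 − 276.95) / 2730 = 2.48 / 2730 = 0.0009084.
Darcy flux q = K · i = 33.52 × 0.0009084 = 0.03045 m/day.
Seepage velocity v = q / n_e = 0.03045 / 0.30 = 0.1015 m/day.
Travel time t = L / v = 2730 / 0.1015 = 26894 days = 73.63 years.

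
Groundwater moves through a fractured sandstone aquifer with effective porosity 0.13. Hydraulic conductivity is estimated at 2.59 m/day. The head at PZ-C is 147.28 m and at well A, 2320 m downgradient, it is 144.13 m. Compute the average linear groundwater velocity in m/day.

Hydraulic gradient i = (147.28 − 144.13) / 2320 = 3.15 / 2320 = 0.001358.
Darcy flux q = K · i = 2.590 × 0.001358 = 0.003517 m/day.
Seepage velocity v = q / n_e = 0.003517 / 0.13 = 0.02705 m/day.

0.0271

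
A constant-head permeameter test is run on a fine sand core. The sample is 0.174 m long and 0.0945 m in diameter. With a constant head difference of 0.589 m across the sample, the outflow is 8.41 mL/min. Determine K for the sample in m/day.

0.510

Cross-sectional area A = π·(d/2)² = π × (0.0945/2)² = 0.007014 m².
Convert discharge: 8.41 mL/min = 1.402e-07 m³/s.
Darcy's law rearranged: K = Q·L / (A·Δh) = 1.402e-07 × 0.174 / (0.007014 × 0.589) = 5.904e-06 m/s = 0.5101 m/day.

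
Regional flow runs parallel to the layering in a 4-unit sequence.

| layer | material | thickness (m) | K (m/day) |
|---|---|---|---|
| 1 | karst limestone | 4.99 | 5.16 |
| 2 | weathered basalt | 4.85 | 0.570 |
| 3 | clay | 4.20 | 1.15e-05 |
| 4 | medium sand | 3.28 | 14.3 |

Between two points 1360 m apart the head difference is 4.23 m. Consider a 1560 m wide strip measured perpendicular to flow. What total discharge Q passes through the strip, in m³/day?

366

Flow is parallel to layering, so each bed carries its own Darcy discharge and the transmissivities add.
Σ(K_i·b_i) = 5.16×4.99 + 0.570×4.85 + 1.15e-05×4.20 + 14.3×3.28 = 75.42 m²/day.
Hydraulic gradient i = Δh / L = 4.23 / 1360 = 0.003110.
Q = Σ(K_i·b_i) · W · i = 75.42 × 1560 × 0.003110 = 365.9 m³/day.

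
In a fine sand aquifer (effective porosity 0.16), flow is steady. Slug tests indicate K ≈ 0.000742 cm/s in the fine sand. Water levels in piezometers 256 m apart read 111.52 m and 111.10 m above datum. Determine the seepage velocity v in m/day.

Convert K: 0.000742 cm/s × 864 = 0.6411 m/day.
Hydraulic gradient i = (111.52 − 111.10) / 256 = 0.42 / 256 = 0.001641.
Darcy flux q = K · i = 0.6411 × 0.001641 = 0.001052 m/day.
Seepage velocity v = q / n_e = 0.001052 / 0.16 = 0.006574 m/day.

0.00657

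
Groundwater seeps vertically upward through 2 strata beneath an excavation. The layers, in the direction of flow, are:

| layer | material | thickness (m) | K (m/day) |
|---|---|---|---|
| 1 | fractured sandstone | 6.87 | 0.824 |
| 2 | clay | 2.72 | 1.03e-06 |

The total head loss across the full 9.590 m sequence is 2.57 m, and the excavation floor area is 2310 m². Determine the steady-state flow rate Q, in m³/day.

0.00225

Flow is perpendicular to layering, so the layers act in series and the equivalent K is the thickness-weighted harmonic mean.
Total thickness L = 6.87 + 2.72 = 9.590 m.
Σ(b_i/K_i) = 6.87/0.824 + 2.72/1.03e-06 = 2.641e+06 d.
K_eq = L / Σ(b_i/K_i) = 9.590 / 2.641e+06 = 3.631e-06 m/day.
Q = K_eq · A · (Δh/L) = 3.631e-06 × 2310 × (2.57/9.590) = 0.002248 m³/day.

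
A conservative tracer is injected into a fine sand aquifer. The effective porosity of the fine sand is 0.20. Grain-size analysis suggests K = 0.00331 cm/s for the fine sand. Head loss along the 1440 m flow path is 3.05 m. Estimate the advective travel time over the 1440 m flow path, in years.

Convert K: 0.00331 cm/s × 864 = 2.860 m/day.
Hydraulic gradient i = Δh / L = 3.05 / 1440 = 0.002118.
Darcy flux q = K · i = 2.860 × 0.002118 = 0.006057 m/day.
Seepage velocity v = q / n_e = 0.006057 / 0.20 = 0.03029 m/day.
Travel time t = L / v = 1440 / 0.03029 = 47546 days = 130.2 years.

130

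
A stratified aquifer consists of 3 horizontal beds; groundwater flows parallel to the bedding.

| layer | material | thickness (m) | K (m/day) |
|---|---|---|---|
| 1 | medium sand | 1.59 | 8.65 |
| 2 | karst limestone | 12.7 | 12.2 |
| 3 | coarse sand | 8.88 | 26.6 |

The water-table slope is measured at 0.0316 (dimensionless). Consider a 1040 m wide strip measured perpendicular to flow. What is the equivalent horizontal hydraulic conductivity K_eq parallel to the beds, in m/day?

Flow is parallel to layering, so each bed carries its own Darcy discharge and the transmissivities add.
Σ(K_i·b_i) = 8.65×1.59 + 12.2×12.7 + 26.6×8.88 = 404.9 m²/day.
Total thickness b = 23.17 m, so K_eq = Σ(K_i·b_i)/b = 17.48 m/day.

17.5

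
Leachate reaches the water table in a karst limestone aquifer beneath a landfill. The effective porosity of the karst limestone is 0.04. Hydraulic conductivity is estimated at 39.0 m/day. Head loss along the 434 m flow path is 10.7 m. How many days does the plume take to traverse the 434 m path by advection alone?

Hydraulic gradient i = Δh / L = 10.7 / 434 = 0.02465.
Darcy flux q = K · i = 39.00 × 0.02465 = 0.9615 m/day.
Seepage velocity v = q / n_e = 0.9615 / 0.04 = 24.04 m/day.
Travel time t = L / v = 434 / 24.04 = 18.05 days.

18.1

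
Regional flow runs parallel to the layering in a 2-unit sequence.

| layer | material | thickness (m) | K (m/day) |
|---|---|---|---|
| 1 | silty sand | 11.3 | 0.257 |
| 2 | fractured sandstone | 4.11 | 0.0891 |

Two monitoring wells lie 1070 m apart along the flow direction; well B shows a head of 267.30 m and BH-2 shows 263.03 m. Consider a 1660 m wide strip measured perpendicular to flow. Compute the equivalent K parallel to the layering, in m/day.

Flow is parallel to layering, so each bed carries its own Darcy discharge and the transmissivities add.
Σ(K_i·b_i) = 0.257×11.3 + 0.0891×4.11 = 3.270 m²/day.
Total thickness b = 15.41 m, so K_eq = Σ(K_i·b_i)/b = 0.2122 m/day.

0.212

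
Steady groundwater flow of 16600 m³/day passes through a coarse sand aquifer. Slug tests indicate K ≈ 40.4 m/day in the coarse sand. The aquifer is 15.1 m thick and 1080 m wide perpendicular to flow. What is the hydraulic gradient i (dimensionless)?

Cross-sectional area A = 1080 × 15.1 = 16308 m².
From Q = K·A·i, i = Q / (K·A) = 16600 / (40.40 × 16308) = 0.02520.

0.0252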